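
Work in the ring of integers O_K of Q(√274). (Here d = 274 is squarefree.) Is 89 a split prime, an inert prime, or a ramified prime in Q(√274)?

d = 274 ≡ 2 (mod 4), so O_K = ℤ[√274] and disc(K) = 4d = 1096.
89 ∤ 1096, so 89 is unramified.
(274/89) = 7^44 mod 89 = 88, giving Legendre symbol -1.
d is a non-residue mod p, hence 89 remains inert in O_K.

remains prime (inert)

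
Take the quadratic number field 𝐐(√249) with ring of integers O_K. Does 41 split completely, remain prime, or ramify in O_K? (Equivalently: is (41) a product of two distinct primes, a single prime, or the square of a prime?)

249 mod 4 = 1, hence disc K = 249 and O_K = ℤ[(1+√249)/2].
Since gcd(41, 249) = 1 the prime 41 does not ramify.
Compute (249/41) via Euler: 3^((41-1)/2) mod 41 = 40, so (249/41) = -1.
(249/41) = -1, so 41 is inert.

remains prime (inert)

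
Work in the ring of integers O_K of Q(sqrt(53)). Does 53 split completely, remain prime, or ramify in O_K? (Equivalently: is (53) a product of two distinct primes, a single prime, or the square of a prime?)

53 mod 4 = 1, hence disc K = 53 and O_K = ℤ[(1+√53)/2].
53 divides disc(K) = 53, so 53 ramifies.

ramified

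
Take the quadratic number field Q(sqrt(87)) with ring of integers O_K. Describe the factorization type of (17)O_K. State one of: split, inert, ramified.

17 splits in O_K

d = 87 ≡ 3 (mod 4), so O_K = ℤ[√87] and disc(K) = 4d = 348.
Since gcd(17, 348) = 1 the prime 17 does not ramify.
Legendre symbol by Euler's criterion: (87/17) ≡ 87^8 ≡ 1 (mod 17), i.e. (87/17) = 1.
Legendre symbol 1 ⇒ 17 is split.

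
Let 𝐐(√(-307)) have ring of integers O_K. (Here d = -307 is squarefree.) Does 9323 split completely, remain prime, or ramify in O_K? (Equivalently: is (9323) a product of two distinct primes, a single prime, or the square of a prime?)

splits completely

-307 mod 4 = 1, hence disc K = -307 and O_K = ℤ[(1+√-307)/2].
9323 ∤ -307, so 9323 is unramified.
Euler's criterion: (-307)^4661 mod 9323 = 1. Thus (-307|9323) = 1.
Legendre symbol 1 ⇒ 9323 is split.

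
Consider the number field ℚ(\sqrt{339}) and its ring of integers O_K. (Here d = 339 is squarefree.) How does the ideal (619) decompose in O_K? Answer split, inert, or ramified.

d = 339 ≡ 3 (mod 4), so O_K = ℤ[√339] and disc(K) = 4d = 1356.
disc(K) = 1356 is not divisible by 619; 619 is unramified.
Compute (339/619) via Euler: 339^((619-1)/2) mod 619 = 1, so (339/619) = 1.
Legendre symbol 1 ⇒ 619 is split.

split — (619) = 𝔭₁𝔭₂ with 𝔭₁ ≠ 𝔭₂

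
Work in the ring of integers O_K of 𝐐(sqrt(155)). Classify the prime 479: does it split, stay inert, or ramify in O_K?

d = 155 ≡ 3 (mod 4), so O_K = ℤ[√155] and disc(K) = 4d = 620.
disc(K) = 620 is not divisible by 479; 479 is unramified.
(155/479) = 155^239 mod 479 = 478, giving Legendre symbol -1.
d is a non-residue mod p, hence 479 remains inert in O_K.

inert — (479) stays prime in O_K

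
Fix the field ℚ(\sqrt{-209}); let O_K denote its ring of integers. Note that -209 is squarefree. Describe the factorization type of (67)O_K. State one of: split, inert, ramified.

splits completely

d = -209 ≡ 3 (mod 4), so O_K = ℤ[√-209] and disc(K) = 4d = -836.
67 ∤ -836, so 67 is unramified.
Compute (-209/67) via Euler: 59^((67-1)/2) mod 67 = 1, so (-209/67) = 1.
Legendre symbol 1 ⇒ 67 is split.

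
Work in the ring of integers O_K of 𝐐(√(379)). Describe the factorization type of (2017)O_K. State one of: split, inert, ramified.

d = 379 ≡ 3 (mod 4), so O_K = ℤ[√379] and disc(K) = 4d = 1516.
2017 ∤ 1516, so 2017 is unramified.
Euler's criterion: 379^1008 mod 2017 = 2016. Thus (379|2017) = -1.
Legendre symbol -1 ⇒ 2017 is inert.

inert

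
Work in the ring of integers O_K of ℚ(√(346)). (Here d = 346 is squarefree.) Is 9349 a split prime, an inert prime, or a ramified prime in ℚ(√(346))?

p splits

d = 346 ≡ 2 (mod 4), so O_K = ℤ[√346] and disc(K) = 4d = 1384.
disc(K) = 1384 is not divisible by 9349; 9349 is unramified.
Legendre symbol by Euler's criterion: (346/9349) ≡ 346^4674 ≡ 1 (mod 9349), i.e. (346/9349) = 1.
Legendre symbol 1 ⇒ 9349 is split.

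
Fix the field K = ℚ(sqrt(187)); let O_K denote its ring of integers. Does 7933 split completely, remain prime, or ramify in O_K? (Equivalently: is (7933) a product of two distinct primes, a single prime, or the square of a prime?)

7933 splits in O_K

187 mod 4 = 3, hence disc K = 4·187 = 748 and O_K = ℤ[√187].
Since gcd(7933, 748) = 1 the prime 7933 does not ramify.
Euler's criterion: 187^3966 mod 7933 = 1. Thus (187|7933) = 1.
(187/7933) = 1, so 7933 splits.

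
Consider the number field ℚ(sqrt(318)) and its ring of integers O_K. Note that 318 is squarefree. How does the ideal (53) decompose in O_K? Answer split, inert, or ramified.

53 is ramified

d = 318 ≡ 2 (mod 4), so O_K = ℤ[√318] and disc(K) = 4d = 1272.
53 divides disc(K) = 1272, so 53 ramifies.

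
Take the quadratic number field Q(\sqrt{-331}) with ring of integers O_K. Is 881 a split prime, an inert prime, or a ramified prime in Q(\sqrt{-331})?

split — (881) = 𝔭₁𝔭₂ with 𝔭₁ ≠ 𝔭₂

-331 mod 4 = 1, hence disc K = -331 and O_K = ℤ[(1+√-331)/2].
Since gcd(881, -331) = 1 the prime 881 does not ramify.
(-331/881) = 550^440 mod 881 = 1, giving Legendre symbol 1.
(-331/881) = 1, so 881 splits.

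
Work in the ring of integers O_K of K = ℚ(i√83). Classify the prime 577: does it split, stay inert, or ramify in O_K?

Since -83 ≡ 1 mod 4, the ring of integers is ℤ[(1+√-83)/2] with discriminant -83.
577 ∤ -83, so 577 is unramified.
Compute (-83/577) via Euler: 494^((577-1)/2) mod 577 = 576, so (-83/577) = -1.
(-83/577) = -1, so 577 is inert.

remains prime (inert)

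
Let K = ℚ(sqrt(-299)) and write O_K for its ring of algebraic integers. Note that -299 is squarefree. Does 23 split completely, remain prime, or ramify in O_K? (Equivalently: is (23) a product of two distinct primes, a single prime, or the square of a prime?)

23 is ramified

d = -299 ≡ 1 (mod 4), so O_K = ℤ[(1+√-299)/2] and disc(K) = d = -299.
23 divides disc(K) = -299, so 23 ramifies.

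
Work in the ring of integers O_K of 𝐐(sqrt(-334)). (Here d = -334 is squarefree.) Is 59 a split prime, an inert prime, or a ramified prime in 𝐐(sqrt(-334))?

-334 mod 4 = 2, hence disc K = 4·(-334) = -1336 and O_K = ℤ[√-334].
59 ∤ -1336, so 59 is unramified.
Compute (-334/59) via Euler: 20^((59-1)/2) mod 59 = 1, so (-334/59) = 1.
(-334/59) = 1, so 59 splits.

59 splits in O_K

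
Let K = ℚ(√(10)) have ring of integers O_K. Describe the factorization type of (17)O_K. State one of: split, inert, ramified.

17 remains inert

Since 10 ≢ 1 mod 4, the ring of integers is ℤ[√10] with discriminant 4·10 = 40.
Since gcd(17, 40) = 1 the prime 17 does not ramify.
(10/17) = 10^8 mod 17 = 16, giving Legendre symbol -1.
Legendre symbol -1 ⇒ 17 is inert.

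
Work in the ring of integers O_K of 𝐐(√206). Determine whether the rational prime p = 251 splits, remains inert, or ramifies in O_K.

206 mod 4 = 2, hence disc K = 4·206 = 824 and O_K = ℤ[√206].
Since gcd(251, 824) = 1 the prime 251 does not ramify.
(206/251) = 206^125 mod 251 = 250, giving Legendre symbol -1.
d is a non-residue mod p, hence 251 remains inert in O_K.

remains prime (inert)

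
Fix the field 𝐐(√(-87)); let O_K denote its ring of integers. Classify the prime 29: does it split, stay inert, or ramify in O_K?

-87 mod 4 = 1, hence disc K = -87 and O_K = ℤ[(1+√-87)/2].
Ramification test: 29 | -87. The prime 29 ramifies in K.

ramifies in O_K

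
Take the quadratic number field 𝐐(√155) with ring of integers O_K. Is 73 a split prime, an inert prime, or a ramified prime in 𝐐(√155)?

split

Since 155 ≢ 1 mod 4, the ring of integers is ℤ[√155] with discriminant 4·155 = 620.
73 ∤ 620, so 73 is unramified.
Legendre symbol by Euler's criterion: (155/73) ≡ 155^36 ≡ 1 (mod 73), i.e. (155/73) = 1.
(155/73) = 1, so 73 splits.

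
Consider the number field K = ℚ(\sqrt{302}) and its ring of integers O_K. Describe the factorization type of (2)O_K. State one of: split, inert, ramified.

ramifies in O_K

d = 302 ≡ 2 (mod 4), so O_K = ℤ[√302] and disc(K) = 4d = 1208.
Ramification test: 2 | 1208. The prime 2 ramifies in K.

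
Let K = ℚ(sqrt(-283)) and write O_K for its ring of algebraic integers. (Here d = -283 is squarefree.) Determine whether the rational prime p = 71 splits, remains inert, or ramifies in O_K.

split

Since -283 ≡ 1 mod 4, the ring of integers is ℤ[(1+√-283)/2] with discriminant -283.
disc(K) = -283 is not divisible by 71; 71 is unramified.
Legendre symbol by Euler's criterion: (-283/71) ≡ (-283)^35 ≡ 1 (mod 71), i.e. (-283/71) = 1.
Legendre symbol 1 ⇒ 71 is split.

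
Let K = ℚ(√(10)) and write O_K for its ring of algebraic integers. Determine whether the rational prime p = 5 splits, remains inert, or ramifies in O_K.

Since 10 ≢ 1 mod 4, the ring of integers is ℤ[√10] with discriminant 4·10 = 40.
5 divides disc(K) = 40, so 5 ramifies.

5 is ramified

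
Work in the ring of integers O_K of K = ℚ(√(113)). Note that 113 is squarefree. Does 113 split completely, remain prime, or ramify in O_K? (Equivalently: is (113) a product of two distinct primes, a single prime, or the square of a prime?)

ramifies in O_K

113 mod 4 = 1, hence disc K = 113 and O_K = ℤ[(1+√113)/2].
Ramification test: 113 | 113. The prime 113 ramifies in K.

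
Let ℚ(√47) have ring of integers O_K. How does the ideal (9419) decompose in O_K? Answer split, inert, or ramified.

d = 47 ≡ 3 (mod 4), so O_K = ℤ[√47] and disc(K) = 4d = 188.
Since gcd(9419, 188) = 1 the prime 9419 does not ramify.
Legendre symbol by Euler's criterion: (47/9419) ≡ 47^4709 ≡ 1 (mod 9419), i.e. (47/9419) = 1.
(47/9419) = 1, so 9419 splits.

splits completely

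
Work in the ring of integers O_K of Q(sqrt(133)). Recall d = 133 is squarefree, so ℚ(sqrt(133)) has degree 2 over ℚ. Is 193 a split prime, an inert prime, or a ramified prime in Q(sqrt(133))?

193 remains inert

Since 133 ≡ 1 mod 4, the ring of integers is ℤ[(1+√133)/2] with discriminant 133.
disc(K) = 133 is not divisible by 193; 193 is unramified.
(133/193) = 133^96 mod 193 = 192, giving Legendre symbol -1.
Legendre symbol -1 ⇒ 193 is inert.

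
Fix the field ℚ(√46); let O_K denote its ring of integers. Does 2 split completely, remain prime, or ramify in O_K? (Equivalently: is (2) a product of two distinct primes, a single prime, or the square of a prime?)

Since 46 ≢ 1 mod 4, the ring of integers is ℤ[√46] with discriminant 4·46 = 184.
Ramification test: 2 | 184. The prime 2 ramifies in K.

p ramifies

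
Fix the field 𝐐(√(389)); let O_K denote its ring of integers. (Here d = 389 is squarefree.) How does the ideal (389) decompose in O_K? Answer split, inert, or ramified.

p ramifies

Since 389 ≡ 1 mod 4, the ring of integers is ℤ[(1+√389)/2] with discriminant 389.
389 divides disc(K) = 389, so 389 ramifies.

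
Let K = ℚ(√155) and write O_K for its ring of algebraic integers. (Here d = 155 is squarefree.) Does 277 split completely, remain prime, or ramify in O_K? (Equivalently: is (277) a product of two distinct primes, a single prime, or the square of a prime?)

Since 155 ≢ 1 mod 4, the ring of integers is ℤ[√155] with discriminant 4·155 = 620.
277 ∤ 620, so 277 is unramified.
Compute (155/277) via Euler: 155^((277-1)/2) mod 277 = 1, so (155/277) = 1.
(155/277) = 1, so 277 splits.

split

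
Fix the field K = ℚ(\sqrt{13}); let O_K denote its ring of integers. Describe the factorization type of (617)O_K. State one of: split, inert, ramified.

inert

d = 13 ≡ 1 (mod 4), so O_K = ℤ[(1+√13)/2] and disc(K) = d = 13.
Since gcd(617, 13) = 1 the prime 617 does not ramify.
Euler's criterion: 13^308 mod 617 = 616. Thus (13|617) = -1.
(13/617) = -1, so 617 is inert.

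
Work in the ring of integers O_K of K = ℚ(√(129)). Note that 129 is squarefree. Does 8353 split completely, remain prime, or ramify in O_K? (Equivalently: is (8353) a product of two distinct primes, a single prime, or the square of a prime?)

129 mod 4 = 1, hence disc K = 129 and O_K = ℤ[(1+√129)/2].
Since gcd(8353, 129) = 1 the prime 8353 does not ramify.
Legendre symbol by Euler's criterion: (129/8353) ≡ 129^4176 ≡ 1 (mod 8353), i.e. (129/8353) = 1.
Legendre symbol 1 ⇒ 8353 is split.

split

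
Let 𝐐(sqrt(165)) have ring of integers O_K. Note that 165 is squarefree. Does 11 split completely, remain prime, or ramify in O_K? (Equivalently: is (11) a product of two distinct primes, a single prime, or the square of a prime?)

ramified — (11) = 𝔭²

165 mod 4 = 1, hence disc K = 165 and O_K = ℤ[(1+√165)/2].
11 divides disc(K) = 165, so 11 ramifies.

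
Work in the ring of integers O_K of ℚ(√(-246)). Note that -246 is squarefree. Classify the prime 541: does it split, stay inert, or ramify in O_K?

-246 mod 4 = 2, hence disc K = 4·(-246) = -984 and O_K = ℤ[√-246].
Since gcd(541, -984) = 1 the prime 541 does not ramify.
Compute (-246/541) via Euler: 295^((541-1)/2) mod 541 = 540, so (-246/541) = -1.
Legendre symbol -1 ⇒ 541 is inert.

541 remains inert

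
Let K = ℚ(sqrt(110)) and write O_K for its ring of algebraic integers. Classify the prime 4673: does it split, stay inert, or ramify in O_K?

110 mod 4 = 2, hence disc K = 4·110 = 440 and O_K = ℤ[√110].
Since gcd(4673, 440) = 1 the prime 4673 does not ramify.
Compute (110/4673) via Euler: 110^((4673-1)/2) mod 4673 = 4672, so (110/4673) = -1.
Legendre symbol -1 ⇒ 4673 is inert.

inert — (4673) stays prime in O_K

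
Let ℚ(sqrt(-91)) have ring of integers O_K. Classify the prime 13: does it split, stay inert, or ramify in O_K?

Since -91 ≡ 1 mod 4, the ring of integers is ℤ[(1+√-91)/2] with discriminant -91.
13 divides disc(K) = -91, so 13 ramifies.

ramified — (13) = 𝔭²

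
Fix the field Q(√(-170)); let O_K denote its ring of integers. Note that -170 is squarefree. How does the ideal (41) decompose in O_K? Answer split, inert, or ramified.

-170 mod 4 = 2, hence disc K = 4·(-170) = -680 and O_K = ℤ[√-170].
41 ∤ -680, so 41 is unramified.
(-170/41) = 35^20 mod 41 = 40, giving Legendre symbol -1.
d is a non-residue mod p, hence 41 remains inert in O_K.

remains prime (inert)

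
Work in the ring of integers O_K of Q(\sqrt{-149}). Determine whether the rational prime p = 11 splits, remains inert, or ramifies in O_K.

p splits

-149 mod 4 = 3, hence disc K = 4·(-149) = -596 and O_K = ℤ[√-149].
disc(K) = -596 is not divisible by 11; 11 is unramified.
Compute (-149/11) via Euler: 5^((11-1)/2) mod 11 = 1, so (-149/11) = 1.
d is a quadratic residue mod p, hence 11 splits in O_K.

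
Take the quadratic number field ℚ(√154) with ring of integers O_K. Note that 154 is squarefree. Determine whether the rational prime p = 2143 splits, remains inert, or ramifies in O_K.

154 mod 4 = 2, hence disc K = 4·154 = 616 and O_K = ℤ[√154].
disc(K) = 616 is not divisible by 2143; 2143 is unramified.
(154/2143) = 154^1071 mod 2143 = 1, giving Legendre symbol 1.
Legendre symbol 1 ⇒ 2143 is split.

split — (2143) = 𝔭₁𝔭₂ with 𝔭₁ ≠ 𝔭₂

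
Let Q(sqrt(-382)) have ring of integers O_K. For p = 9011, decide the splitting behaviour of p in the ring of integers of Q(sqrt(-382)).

remains prime (inert)

d = -382 ≡ 2 (mod 4), so O_K = ℤ[√-382] and disc(K) = 4d = -1528.
9011 ∤ -1528, so 9011 is unramified.
Euler's criterion: (-382)^4505 mod 9011 = 9010. Thus (-382|9011) = -1.
d is a non-residue mod p, hence 9011 remains inert in O_K.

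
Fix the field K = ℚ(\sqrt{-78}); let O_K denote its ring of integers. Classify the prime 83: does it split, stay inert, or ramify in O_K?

-78 mod 4 = 2, hence disc K = 4·(-78) = -312 and O_K = ℤ[√-78].
Since gcd(83, -312) = 1 the prime 83 does not ramify.
Legendre symbol by Euler's criterion: (-78/83) ≡ (-78)^41 ≡ 82 (mod 83), i.e. (-78/83) = -1.
(-78/83) = -1, so 83 is inert.

inert — (83) stays prime in O_K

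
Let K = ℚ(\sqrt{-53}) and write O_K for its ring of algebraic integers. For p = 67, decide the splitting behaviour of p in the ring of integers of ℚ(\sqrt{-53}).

p splits

-53 mod 4 = 3, hence disc K = 4·(-53) = -212 and O_K = ℤ[√-53].
disc(K) = -212 is not divisible by 67; 67 is unramified.
(-53/67) = 14^33 mod 67 = 1, giving Legendre symbol 1.
d is a quadratic residue mod p, hence 67 splits in O_K.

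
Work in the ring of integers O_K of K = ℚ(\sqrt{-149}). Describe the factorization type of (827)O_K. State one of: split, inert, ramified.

Since -149 ≢ 1 mod 4, the ring of integers is ℤ[√-149] with discriminant 4·(-149) = -596.
disc(K) = -596 is not divisible by 827; 827 is unramified.
Euler's criterion: (-149)^413 mod 827 = 826. Thus (-149|827) = -1.
d is a non-residue mod p, hence 827 remains inert in O_K.

p is inert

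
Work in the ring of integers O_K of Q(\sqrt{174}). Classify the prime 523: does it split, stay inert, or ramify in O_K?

174 mod 4 = 2, hence disc K = 4·174 = 696 and O_K = ℤ[√174].
523 ∤ 696, so 523 is unramified.
Euler's criterion: 174^261 mod 523 = 1. Thus (174|523) = 1.
Legendre symbol 1 ⇒ 523 is split.

523 splits in O_K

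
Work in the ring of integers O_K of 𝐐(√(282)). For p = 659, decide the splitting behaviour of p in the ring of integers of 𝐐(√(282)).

d = 282 ≡ 2 (mod 4), so O_K = ℤ[√282] and disc(K) = 4d = 1128.
Since gcd(659, 1128) = 1 the prime 659 does not ramify.
Compute (282/659) via Euler: 282^((659-1)/2) mod 659 = 1, so (282/659) = 1.
(282/659) = 1, so 659 splits.

659 splits in O_K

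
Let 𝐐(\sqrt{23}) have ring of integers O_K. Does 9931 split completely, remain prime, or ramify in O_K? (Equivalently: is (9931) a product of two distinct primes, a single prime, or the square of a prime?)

inert — (9931) stays prime in O_K

Since 23 ≢ 1 mod 4, the ring of integers is ℤ[√23] with discriminant 4·23 = 92.
disc(K) = 92 is not divisible by 9931; 9931 is unramified.
Compute (23/9931) via Euler: 23^((9931-1)/2) mod 9931 = 9930, so (23/9931) = -1.
(23/9931) = -1, so 9931 is inert.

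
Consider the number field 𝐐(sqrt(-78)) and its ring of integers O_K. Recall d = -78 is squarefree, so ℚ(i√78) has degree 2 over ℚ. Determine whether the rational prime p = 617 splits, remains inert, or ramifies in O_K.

d = -78 ≡ 2 (mod 4), so O_K = ℤ[√-78] and disc(K) = 4d = -312.
Since gcd(617, -312) = 1 the prime 617 does not ramify.
(-78/617) = 539^308 mod 617 = 1, giving Legendre symbol 1.
Legendre symbol 1 ⇒ 617 is split.

split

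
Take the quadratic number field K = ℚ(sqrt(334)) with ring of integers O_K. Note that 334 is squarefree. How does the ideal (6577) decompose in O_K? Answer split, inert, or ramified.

p splits

334 mod 4 = 2, hence disc K = 4·334 = 1336 and O_K = ℤ[√334].
6577 ∤ 1336, so 6577 is unramified.
Legendre symbol by Euler's criterion: (334/6577) ≡ 334^3288 ≡ 1 (mod 6577), i.e. (334/6577) = 1.
Legendre symbol 1 ⇒ 6577 is split.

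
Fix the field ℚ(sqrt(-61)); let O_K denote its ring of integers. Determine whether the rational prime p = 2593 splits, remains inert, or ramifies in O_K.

2593 remains inert

Since -61 ≢ 1 mod 4, the ring of integers is ℤ[√-61] with discriminant 4·(-61) = -244.
disc(K) = -244 is not divisible by 2593; 2593 is unramified.
(-61/2593) = 2532^1296 mod 2593 = 2592, giving Legendre symbol -1.
d is a non-residue mod p, hence 2593 remains inert in O_K.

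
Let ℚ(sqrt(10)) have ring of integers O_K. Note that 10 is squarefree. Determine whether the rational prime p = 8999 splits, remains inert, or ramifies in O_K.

split

10 mod 4 = 2, hence disc K = 4·10 = 40 and O_K = ℤ[√10].
Since gcd(8999, 40) = 1 the prime 8999 does not ramify.
Euler's criterion: 10^4499 mod 8999 = 1. Thus (10|8999) = 1.
d is a quadratic residue mod p, hence 8999 splits in O_K.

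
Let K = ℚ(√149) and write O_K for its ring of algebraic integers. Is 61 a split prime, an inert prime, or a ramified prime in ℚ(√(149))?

Since 149 ≡ 1 mod 4, the ring of integers is ℤ[(1+√149)/2] with discriminant 149.
disc(K) = 149 is not divisible by 61; 61 is unramified.
Legendre symbol by Euler's criterion: (149/61) ≡ 149^30 ≡ 1 (mod 61), i.e. (149/61) = 1.
Legendre symbol 1 ⇒ 61 is split.

split — (61) = 𝔭₁𝔭₂ with 𝔭₁ ≠ 𝔭₂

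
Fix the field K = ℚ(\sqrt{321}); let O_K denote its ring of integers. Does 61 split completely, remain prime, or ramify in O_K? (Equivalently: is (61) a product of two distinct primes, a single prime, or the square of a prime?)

p splits

Since 321 ≡ 1 mod 4, the ring of integers is ℤ[(1+√321)/2] with discriminant 321.
61 ∤ 321, so 61 is unramified.
Legendre symbol by Euler's criterion: (321/61) ≡ 321^30 ≡ 1 (mod 61), i.e. (321/61) = 1.
d is a quadratic residue mod p, hence 61 splits in O_K.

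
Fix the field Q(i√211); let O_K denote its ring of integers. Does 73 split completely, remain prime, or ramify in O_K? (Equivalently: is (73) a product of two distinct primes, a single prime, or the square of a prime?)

-211 mod 4 = 1, hence disc K = -211 and O_K = ℤ[(1+√-211)/2].
73 ∤ -211, so 73 is unramified.
(-211/73) = 8^36 mod 73 = 1, giving Legendre symbol 1.
(-211/73) = 1, so 73 splits.

p splits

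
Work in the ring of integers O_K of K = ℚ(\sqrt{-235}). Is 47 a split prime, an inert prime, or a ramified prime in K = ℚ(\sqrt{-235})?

Since -235 ≡ 1 mod 4, the ring of integers is ℤ[(1+√-235)/2] with discriminant -235.
47 divides disc(K) = -235, so 47 ramifies.

p ramifies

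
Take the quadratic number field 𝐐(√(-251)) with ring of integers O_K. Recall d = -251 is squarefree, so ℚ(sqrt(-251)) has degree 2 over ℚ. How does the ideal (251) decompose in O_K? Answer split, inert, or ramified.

d = -251 ≡ 1 (mod 4), so O_K = ℤ[(1+√-251)/2] and disc(K) = d = -251.
Ramification test: 251 | -251. The prime 251 ramifies in K.

p ramifies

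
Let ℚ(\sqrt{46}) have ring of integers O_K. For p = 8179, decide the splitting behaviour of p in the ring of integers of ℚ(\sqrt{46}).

46 mod 4 = 2, hence disc K = 4·46 = 184 and O_K = ℤ[√46].
8179 ∤ 184, so 8179 is unramified.
Euler's criterion: 46^4089 mod 8179 = 8178. Thus (46|8179) = -1.
d is a non-residue mod p, hence 8179 remains inert in O_K.

p is inert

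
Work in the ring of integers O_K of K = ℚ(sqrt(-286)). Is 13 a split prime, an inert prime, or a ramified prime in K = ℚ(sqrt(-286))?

-286 mod 4 = 2, hence disc K = 4·(-286) = -1144 and O_K = ℤ[√-286].
13 divides disc(K) = -1144, so 13 ramifies.

ramified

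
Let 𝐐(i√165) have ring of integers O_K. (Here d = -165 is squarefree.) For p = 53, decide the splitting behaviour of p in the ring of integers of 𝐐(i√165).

-165 mod 4 = 3, hence disc K = 4·(-165) = -660 and O_K = ℤ[√-165].
Since gcd(53, -660) = 1 the prime 53 does not ramify.
(-165/53) = 47^26 mod 53 = 1, giving Legendre symbol 1.
Legendre symbol 1 ⇒ 53 is split.

split — (53) = 𝔭₁𝔭₂ with 𝔭₁ ≠ 𝔭₂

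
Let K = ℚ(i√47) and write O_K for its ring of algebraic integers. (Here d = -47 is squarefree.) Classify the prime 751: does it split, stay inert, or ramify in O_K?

d = -47 ≡ 1 (mod 4), so O_K = ℤ[(1+√-47)/2] and disc(K) = d = -47.
751 ∤ -47, so 751 is unramified.
Legendre symbol by Euler's criterion: (-47/751) ≡ (-47)^375 ≡ 750 (mod 751), i.e. (-47/751) = -1.
Legendre symbol -1 ⇒ 751 is inert.

inert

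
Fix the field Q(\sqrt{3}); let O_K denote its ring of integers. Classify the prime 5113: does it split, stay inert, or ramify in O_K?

split

d = 3 ≡ 3 (mod 4), so O_K = ℤ[√3] and disc(K) = 4d = 12.
Since gcd(5113, 12) = 1 the prime 5113 does not ramify.
Compute (3/5113) via Euler: 3^((5113-1)/2) mod 5113 = 1, so (3/5113) = 1.
(3/5113) = 1, so 5113 splits.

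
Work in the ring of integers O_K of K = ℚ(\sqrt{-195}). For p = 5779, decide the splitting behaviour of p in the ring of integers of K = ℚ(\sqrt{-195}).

inert — (5779) stays prime in O_K

Since -195 ≡ 1 mod 4, the ring of integers is ℤ[(1+√-195)/2] with discriminant -195.
disc(K) = -195 is not divisible by 5779; 5779 is unramified.
Legendre symbol by Euler's criterion: (-195/5779) ≡ (-195)^2889 ≡ 5778 (mod 5779), i.e. (-195/5779) = -1.
Legendre symbol -1 ⇒ 5779 is inert.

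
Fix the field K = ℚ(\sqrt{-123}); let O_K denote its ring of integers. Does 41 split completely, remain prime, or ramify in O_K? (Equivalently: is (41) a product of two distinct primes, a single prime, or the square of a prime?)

p ramifies

-123 mod 4 = 1, hence disc K = -123 and O_K = ℤ[(1+√-123)/2].
41 divides disc(K) = -123, so 41 ramifies.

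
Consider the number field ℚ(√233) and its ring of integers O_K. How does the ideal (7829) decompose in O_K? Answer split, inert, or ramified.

inert

Since 233 ≡ 1 mod 4, the ring of integers is ℤ[(1+√233)/2] with discriminant 233.
7829 ∤ 233, so 7829 is unramified.
Legendre symbol by Euler's criterion: (233/7829) ≡ 233^3914 ≡ 7828 (mod 7829), i.e. (233/7829) = -1.
d is a non-residue mod p, hence 7829 remains inert in O_K.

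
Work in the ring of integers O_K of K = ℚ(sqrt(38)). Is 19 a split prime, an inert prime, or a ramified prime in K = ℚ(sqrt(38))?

d = 38 ≡ 2 (mod 4), so O_K = ℤ[√38] and disc(K) = 4d = 152.
disc(K) = 152 = 19·8, so p = 19 is ramified.

ramifies in O_K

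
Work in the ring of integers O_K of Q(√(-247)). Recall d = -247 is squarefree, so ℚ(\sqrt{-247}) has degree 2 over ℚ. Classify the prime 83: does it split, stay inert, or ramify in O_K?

Since -247 ≡ 1 mod 4, the ring of integers is ℤ[(1+√-247)/2] with discriminant -247.
Since gcd(83, -247) = 1 the prime 83 does not ramify.
Euler's criterion: (-247)^41 mod 83 = 82. Thus (-247|83) = -1.
Legendre symbol -1 ⇒ 83 is inert.

83 remains inert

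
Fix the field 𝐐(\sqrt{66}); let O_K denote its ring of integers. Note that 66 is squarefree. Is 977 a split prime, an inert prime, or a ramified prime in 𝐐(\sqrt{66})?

Since 66 ≢ 1 mod 4, the ring of integers is ℤ[√66] with discriminant 4·66 = 264.
disc(K) = 264 is not divisible by 977; 977 is unramified.
Legendre symbol by Euler's criterion: (66/977) ≡ 66^488 ≡ 976 (mod 977), i.e. (66/977) = -1.
Legendre symbol -1 ⇒ 977 is inert.

977 remains inert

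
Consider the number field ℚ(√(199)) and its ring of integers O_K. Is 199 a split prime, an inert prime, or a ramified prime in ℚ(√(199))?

199 is ramified

Since 199 ≢ 1 mod 4, the ring of integers is ℤ[√199] with discriminant 4·199 = 796.
disc(K) = 796 = 199·4, so p = 199 is ramified.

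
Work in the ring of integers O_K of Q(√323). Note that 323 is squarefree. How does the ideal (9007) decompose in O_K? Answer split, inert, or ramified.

d = 323 ≡ 3 (mod 4), so O_K = ℤ[√323] and disc(K) = 4d = 1292.
disc(K) = 1292 is not divisible by 9007; 9007 is unramified.
Compute (323/9007) via Euler: 323^((9007-1)/2) mod 9007 = 1, so (323/9007) = 1.
(323/9007) = 1, so 9007 splits.

split — (9007) = 𝔭₁𝔭₂ with 𝔭₁ ≠ 𝔭₂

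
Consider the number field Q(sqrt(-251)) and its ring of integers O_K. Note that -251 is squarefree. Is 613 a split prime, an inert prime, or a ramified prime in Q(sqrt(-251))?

Since -251 ≡ 1 mod 4, the ring of integers is ℤ[(1+√-251)/2] with discriminant -251.
613 ∤ -251, so 613 is unramified.
(-251/613) = 362^306 mod 613 = 612, giving Legendre symbol -1.
(-251/613) = -1, so 613 is inert.

inert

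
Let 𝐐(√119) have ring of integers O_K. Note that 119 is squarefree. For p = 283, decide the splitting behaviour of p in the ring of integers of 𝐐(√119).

inert — (283) stays prime in O_K

d = 119 ≡ 3 (mod 4), so O_K = ℤ[√119] and disc(K) = 4d = 476.
Since gcd(283, 476) = 1 the prime 283 does not ramify.
Legendre symbol by Euler's criterion: (119/283) ≡ 119^141 ≡ 282 (mod 283), i.e. (119/283) = -1.
(119/283) = -1, so 283 is inert.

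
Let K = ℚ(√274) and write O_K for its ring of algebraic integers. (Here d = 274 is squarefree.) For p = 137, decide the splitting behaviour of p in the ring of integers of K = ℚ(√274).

ramifies in O_K

Since 274 ≢ 1 mod 4, the ring of integers is ℤ[√274] with discriminant 4·274 = 1096.
disc(K) = 1096 = 137·8, so p = 137 is ramified.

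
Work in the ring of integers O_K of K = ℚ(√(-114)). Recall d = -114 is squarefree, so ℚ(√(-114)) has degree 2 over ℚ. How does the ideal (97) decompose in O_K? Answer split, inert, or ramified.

p is inert

Since -114 ≢ 1 mod 4, the ring of integers is ℤ[√-114] with discriminant 4·(-114) = -456.
97 ∤ -456, so 97 is unramified.
(-114/97) = 80^48 mod 97 = 96, giving Legendre symbol -1.
Legendre symbol -1 ⇒ 97 is inert.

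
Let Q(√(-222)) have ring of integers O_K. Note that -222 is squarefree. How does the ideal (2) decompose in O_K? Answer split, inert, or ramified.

ramifies in O_K

d = -222 ≡ 2 (mod 4), so O_K = ℤ[√-222] and disc(K) = 4d = -888.
disc(K) = -888 = 2·(-444), so p = 2 is ramified.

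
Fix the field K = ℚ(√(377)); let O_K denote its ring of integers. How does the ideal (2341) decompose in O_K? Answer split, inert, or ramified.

2341 remains inert

Since 377 ≡ 1 mod 4, the ring of integers is ℤ[(1+√377)/2] with discriminant 377.
2341 ∤ 377, so 2341 is unramified.
Compute (377/2341) via Euler: 377^((2341-1)/2) mod 2341 = 2340, so (377/2341) = -1.
Legendre symbol -1 ⇒ 2341 is inert.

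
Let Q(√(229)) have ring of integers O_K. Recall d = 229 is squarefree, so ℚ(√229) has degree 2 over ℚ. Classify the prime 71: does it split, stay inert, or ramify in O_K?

split

Since 229 ≡ 1 mod 4, the ring of integers is ℤ[(1+√229)/2] with discriminant 229.
disc(K) = 229 is not divisible by 71; 71 is unramified.
Compute (229/71) via Euler: 16^((71-1)/2) mod 71 = 1, so (229/71) = 1.
d is a quadratic residue mod p, hence 71 splits in O_K.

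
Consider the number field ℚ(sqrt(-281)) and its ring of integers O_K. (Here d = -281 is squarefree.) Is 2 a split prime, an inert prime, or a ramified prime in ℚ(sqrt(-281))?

ramifies in O_K

d = -281 ≡ 3 (mod 4), so O_K = ℤ[√-281] and disc(K) = 4d = -1124.
Ramification test: 2 | -1124. The prime 2 ramifies in K.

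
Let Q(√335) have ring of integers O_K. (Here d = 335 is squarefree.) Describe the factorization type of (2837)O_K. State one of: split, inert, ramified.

2837 remains inert

335 mod 4 = 3, hence disc K = 4·335 = 1340 and O_K = ℤ[√335].
2837 ∤ 1340, so 2837 is unramified.
Euler's criterion: 335^1418 mod 2837 = 2836. Thus (335|2837) = -1.
d is a non-residue mod p, hence 2837 remains inert in O_K.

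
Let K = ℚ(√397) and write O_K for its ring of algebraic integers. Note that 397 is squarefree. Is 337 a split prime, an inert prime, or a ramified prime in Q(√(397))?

d = 397 ≡ 1 (mod 4), so O_K = ℤ[(1+√397)/2] and disc(K) = d = 397.
337 ∤ 397, so 337 is unramified.
Legendre symbol by Euler's criterion: (397/337) ≡ 397^168 ≡ 336 (mod 337), i.e. (397/337) = -1.
d is a non-residue mod p, hence 337 remains inert in O_K.

p is inert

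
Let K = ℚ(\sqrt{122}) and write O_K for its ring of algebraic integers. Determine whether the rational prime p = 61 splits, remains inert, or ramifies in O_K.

61 is ramified

d = 122 ≡ 2 (mod 4), so O_K = ℤ[√122] and disc(K) = 4d = 488.
disc(K) = 488 = 61·8, so p = 61 is ramified.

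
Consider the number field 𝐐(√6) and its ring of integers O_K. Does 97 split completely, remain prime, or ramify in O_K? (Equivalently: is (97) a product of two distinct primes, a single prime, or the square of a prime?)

p splits

d = 6 ≡ 2 (mod 4), so O_K = ℤ[√6] and disc(K) = 4d = 24.
disc(K) = 24 is not divisible by 97; 97 is unramified.
Legendre symbol by Euler's criterion: (6/97) ≡ 6^48 ≡ 1 (mod 97), i.e. (6/97) = 1.
d is a quadratic residue mod p, hence 97 splits in O_K.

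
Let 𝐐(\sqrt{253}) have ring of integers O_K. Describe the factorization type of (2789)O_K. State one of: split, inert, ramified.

d = 253 ≡ 1 (mod 4), so O_K = ℤ[(1+√253)/2] and disc(K) = d = 253.
Since gcd(2789, 253) = 1 the prime 2789 does not ramify.
Compute (253/2789) via Euler: 253^((2789-1)/2) mod 2789 = 2788, so (253/2789) = -1.
(253/2789) = -1, so 2789 is inert.

inert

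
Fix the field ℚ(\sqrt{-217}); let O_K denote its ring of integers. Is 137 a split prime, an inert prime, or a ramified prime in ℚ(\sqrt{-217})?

-217 mod 4 = 3, hence disc K = 4·(-217) = -868 and O_K = ℤ[√-217].
disc(K) = -868 is not divisible by 137; 137 is unramified.
Euler's criterion: (-217)^68 mod 137 = 136. Thus (-217|137) = -1.
Legendre symbol -1 ⇒ 137 is inert.

remains prime (inert)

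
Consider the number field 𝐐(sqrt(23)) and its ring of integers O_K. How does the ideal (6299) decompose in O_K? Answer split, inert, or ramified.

d = 23 ≡ 3 (mod 4), so O_K = ℤ[√23] and disc(K) = 4d = 92.
Since gcd(6299, 92) = 1 the prime 6299 does not ramify.
Legendre symbol by Euler's criterion: (23/6299) ≡ 23^3149 ≡ 1 (mod 6299), i.e. (23/6299) = 1.
d is a quadratic residue mod p, hence 6299 splits in O_K.

splits completely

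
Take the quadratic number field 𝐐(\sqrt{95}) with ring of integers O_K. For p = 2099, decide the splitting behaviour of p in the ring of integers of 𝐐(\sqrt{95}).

remains prime (inert)

Since 95 ≢ 1 mod 4, the ring of integers is ℤ[√95] with discriminant 4·95 = 380.
disc(K) = 380 is not divisible by 2099; 2099 is unramified.
Compute (95/2099) via Euler: 95^((2099-1)/2) mod 2099 = 2098, so (95/2099) = -1.
d is a non-residue mod p, hence 2099 remains inert in O_K.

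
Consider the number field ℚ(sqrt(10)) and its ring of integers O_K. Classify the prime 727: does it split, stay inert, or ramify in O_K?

10 mod 4 = 2, hence disc K = 4·10 = 40 and O_K = ℤ[√10].
727 ∤ 40, so 727 is unramified.
Legendre symbol by Euler's criterion: (10/727) ≡ 10^363 ≡ 726 (mod 727), i.e. (10/727) = -1.
d is a non-residue mod p, hence 727 remains inert in O_K.

inert — (727) stays prime in O_K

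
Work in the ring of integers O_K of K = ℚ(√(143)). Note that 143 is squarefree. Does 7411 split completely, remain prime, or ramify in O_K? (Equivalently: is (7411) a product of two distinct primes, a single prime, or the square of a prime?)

d = 143 ≡ 3 (mod 4), so O_K = ℤ[√143] and disc(K) = 4d = 572.
disc(K) = 572 is not divisible by 7411; 7411 is unramified.
Euler's criterion: 143^3705 mod 7411 = 1. Thus (143|7411) = 1.
(143/7411) = 1, so 7411 splits.

split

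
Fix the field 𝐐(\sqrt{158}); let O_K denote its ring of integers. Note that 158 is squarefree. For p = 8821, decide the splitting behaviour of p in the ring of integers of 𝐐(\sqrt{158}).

p is inert

Since 158 ≢ 1 mod 4, the ring of integers is ℤ[√158] with discriminant 4·158 = 632.
Since gcd(8821, 632) = 1 the prime 8821 does not ramify.
Compute (158/8821) via Euler: 158^((8821-1)/2) mod 8821 = 8820, so (158/8821) = -1.
d is a non-residue mod p, hence 8821 remains inert in O_K.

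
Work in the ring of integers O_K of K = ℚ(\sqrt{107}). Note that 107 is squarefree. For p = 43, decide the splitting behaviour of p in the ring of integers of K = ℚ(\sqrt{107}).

43 splits in O_K

Since 107 ≢ 1 mod 4, the ring of integers is ℤ[√107] with discriminant 4·107 = 428.
43 ∤ 428, so 43 is unramified.
(107/43) = 21^21 mod 43 = 1, giving Legendre symbol 1.
(107/43) = 1, so 43 splits.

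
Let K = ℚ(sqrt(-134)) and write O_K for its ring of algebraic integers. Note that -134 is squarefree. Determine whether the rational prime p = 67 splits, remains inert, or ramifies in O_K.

p ramifies

d = -134 ≡ 2 (mod 4), so O_K = ℤ[√-134] and disc(K) = 4d = -536.
disc(K) = -536 = 67·(-8), so p = 67 is ramified.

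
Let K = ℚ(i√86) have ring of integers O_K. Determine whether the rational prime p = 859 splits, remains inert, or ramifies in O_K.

Since -86 ≢ 1 mod 4, the ring of integers is ℤ[√-86] with discriminant 4·(-86) = -344.
disc(K) = -344 is not divisible by 859; 859 is unramified.
(-86/859) = 773^429 mod 859 = 1, giving Legendre symbol 1.
d is a quadratic residue mod p, hence 859 splits in O_K.

split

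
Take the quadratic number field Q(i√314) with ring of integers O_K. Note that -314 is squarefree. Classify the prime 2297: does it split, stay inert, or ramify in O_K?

splits completely

-314 mod 4 = 2, hence disc K = 4·(-314) = -1256 and O_K = ℤ[√-314].
disc(K) = -1256 is not divisible by 2297; 2297 is unramified.
Euler's criterion: (-314)^1148 mod 2297 = 1. Thus (-314|2297) = 1.
Legendre symbol 1 ⇒ 2297 is split.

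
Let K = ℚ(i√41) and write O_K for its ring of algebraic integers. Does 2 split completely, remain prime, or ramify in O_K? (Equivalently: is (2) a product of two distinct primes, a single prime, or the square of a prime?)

-41 mod 4 = 3, hence disc K = 4·(-41) = -164 and O_K = ℤ[√-41].
Ramification test: 2 | -164. The prime 2 ramifies in K.

2 is ramified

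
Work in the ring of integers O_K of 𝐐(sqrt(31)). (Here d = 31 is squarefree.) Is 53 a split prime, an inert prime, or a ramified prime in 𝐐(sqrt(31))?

31 mod 4 = 3, hence disc K = 4·31 = 124 and O_K = ℤ[√31].
53 ∤ 124, so 53 is unramified.
(31/53) = 31^26 mod 53 = 52, giving Legendre symbol -1.
d is a non-residue mod p, hence 53 remains inert in O_K.

remains prime (inert)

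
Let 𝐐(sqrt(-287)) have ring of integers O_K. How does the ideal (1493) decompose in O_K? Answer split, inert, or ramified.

d = -287 ≡ 1 (mod 4), so O_K = ℤ[(1+√-287)/2] and disc(K) = d = -287.
disc(K) = -287 is not divisible by 1493; 1493 is unramified.
Compute (-287/1493) via Euler: 1206^((1493-1)/2) mod 1493 = 1492, so (-287/1493) = -1.
Legendre symbol -1 ⇒ 1493 is inert.

inert — (1493) stays prime in O_K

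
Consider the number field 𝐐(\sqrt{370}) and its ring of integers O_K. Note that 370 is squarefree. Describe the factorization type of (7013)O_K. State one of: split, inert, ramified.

inert

370 mod 4 = 2, hence disc K = 4·370 = 1480 and O_K = ℤ[√370].
disc(K) = 1480 is not divisible by 7013; 7013 is unramified.
Compute (370/7013) via Euler: 370^((7013-1)/2) mod 7013 = 7012, so (370/7013) = -1.
d is a non-residue mod p, hence 7013 remains inert in O_K.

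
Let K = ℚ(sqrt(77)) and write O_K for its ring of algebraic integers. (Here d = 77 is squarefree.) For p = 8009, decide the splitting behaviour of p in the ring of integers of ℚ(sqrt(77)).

d = 77 ≡ 1 (mod 4), so O_K = ℤ[(1+√77)/2] and disc(K) = d = 77.
8009 ∤ 77, so 8009 is unramified.
Compute (77/8009) via Euler: 77^((8009-1)/2) mod 8009 = 1, so (77/8009) = 1.
d is a quadratic residue mod p, hence 8009 splits in O_K.

split — (8009) = 𝔭₁𝔭₂ with 𝔭₁ ≠ 𝔭₂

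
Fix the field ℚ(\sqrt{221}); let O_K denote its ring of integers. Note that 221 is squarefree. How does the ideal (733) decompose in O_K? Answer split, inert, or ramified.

inert

221 mod 4 = 1, hence disc K = 221 and O_K = ℤ[(1+√221)/2].
733 ∤ 221, so 733 is unramified.
Compute (221/733) via Euler: 221^((733-1)/2) mod 733 = 732, so (221/733) = -1.
Legendre symbol -1 ⇒ 733 is inert.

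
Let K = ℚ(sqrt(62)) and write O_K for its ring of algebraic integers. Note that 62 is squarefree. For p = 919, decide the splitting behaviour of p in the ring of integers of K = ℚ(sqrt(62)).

62 mod 4 = 2, hence disc K = 4·62 = 248 and O_K = ℤ[√62].
919 ∤ 248, so 919 is unramified.
Compute (62/919) via Euler: 62^((919-1)/2) mod 919 = 918, so (62/919) = -1.
(62/919) = -1, so 919 is inert.

919 remains inert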